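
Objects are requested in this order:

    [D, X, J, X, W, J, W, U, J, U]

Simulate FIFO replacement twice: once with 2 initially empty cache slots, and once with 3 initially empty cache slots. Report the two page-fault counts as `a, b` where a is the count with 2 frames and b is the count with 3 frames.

2 frames: F F F . F . . F F . → 6 faults.
3 frames: F F F . F . . F . . → 5 faults.
5 < 6: adding a frame reduced faults, as is typical.

6, 5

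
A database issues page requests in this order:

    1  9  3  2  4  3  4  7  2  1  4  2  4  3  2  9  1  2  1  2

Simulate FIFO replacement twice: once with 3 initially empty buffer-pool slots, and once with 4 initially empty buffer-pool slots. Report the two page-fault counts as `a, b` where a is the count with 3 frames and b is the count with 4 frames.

13, 10

3 frames: F F F F F . . F . F . F F F . F F F . . → 13 faults.
4 frames: F F F F F . . F . F . . . F F F . . . . → 10 faults.
10 < 13: adding a frame reduced faults, as is typical.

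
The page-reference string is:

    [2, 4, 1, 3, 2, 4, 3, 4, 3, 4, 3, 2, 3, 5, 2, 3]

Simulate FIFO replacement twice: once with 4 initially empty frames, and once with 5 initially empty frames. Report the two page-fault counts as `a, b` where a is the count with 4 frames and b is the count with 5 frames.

6, 5

4 frames: F F F F . . . . . . . . . F F . → 6 faults.
5 frames: F F F F . . . . . . . . . F . . → 5 faults.
5 < 6: adding a frame reduced faults, as is typical.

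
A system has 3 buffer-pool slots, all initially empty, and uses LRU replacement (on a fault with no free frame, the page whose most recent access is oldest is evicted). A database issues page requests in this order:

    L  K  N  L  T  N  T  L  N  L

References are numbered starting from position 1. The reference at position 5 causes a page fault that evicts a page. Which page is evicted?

pos 1: L -> miss, frames (L)
pos 2: K -> miss, frames (L K)
pos 3: N -> miss, frames (L K N)
pos 4: L -> hit
pos 5: T -> miss, evict K, frames (N L T)
At position 5, page K is evicted.

K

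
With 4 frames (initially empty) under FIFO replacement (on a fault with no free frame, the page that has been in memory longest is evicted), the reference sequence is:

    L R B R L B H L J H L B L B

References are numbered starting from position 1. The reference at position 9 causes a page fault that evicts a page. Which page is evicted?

pos 1: L → fault, frames [L]
pos 2: R → fault, frames [L, R]
pos 3: B → fault, frames [L, R, B]
pos 4: R → hit
pos 5: L → hit
pos 6: B → hit
pos 7: H → fault, frames [L, R, B, H]
pos 8: L → hit
pos 9: J → fault, evict L, frames [R, B, H, J]
At position 9, page L is evicted.

L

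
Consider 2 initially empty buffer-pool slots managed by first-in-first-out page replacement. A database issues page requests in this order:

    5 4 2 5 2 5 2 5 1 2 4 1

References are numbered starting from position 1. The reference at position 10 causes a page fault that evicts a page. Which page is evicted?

5

pos 1: 5 → miss, frames (5)
pos 2: 4 → miss, frames (5 4)
pos 3: 2 → miss, evict 5, frames (4 2)
pos 4: 5 → miss, evict 4, frames (2 5)
pos 5: 2 → hit
pos 6: 5 → hit
pos 7: 2 → hit
pos 8: 5 → hit
pos 9: 1 → miss, evict 2, frames (5 1)
pos 10: 2 → miss, evict 5, frames (1 2)
At position 10, page 5 is evicted.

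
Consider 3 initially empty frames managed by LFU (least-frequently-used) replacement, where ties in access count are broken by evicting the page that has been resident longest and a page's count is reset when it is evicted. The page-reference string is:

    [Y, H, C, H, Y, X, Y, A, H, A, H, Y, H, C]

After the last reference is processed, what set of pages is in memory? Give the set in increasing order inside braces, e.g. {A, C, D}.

Y -> miss, frames {Y}
H -> miss, frames {Y,H}
C -> miss, frames {Y,H,C}
H -> hit
Y -> hit
X -> miss, evict C, frames {Y,H,X}
Y -> hit
A -> miss, evict X, frames {Y,H,A}
H -> hit
A -> hit
H -> hit
Y -> hit
H -> hit
C -> miss, evict A, frames {Y,H,C}

{C, H, Y}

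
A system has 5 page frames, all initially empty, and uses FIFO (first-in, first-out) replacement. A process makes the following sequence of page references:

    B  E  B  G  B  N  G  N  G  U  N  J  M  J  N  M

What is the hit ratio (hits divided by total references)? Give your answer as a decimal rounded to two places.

B → fault, frames [B]
E → fault, frames [B, E]
B → hit
G → fault, frames [B, E, G]
B → hit
N → fault, frames [B, E, G, N]
G → hit
N → hit
G → hit
U → fault, frames [B, E, G, N, U]
N → hit
J → fault, evict B, frames [E, G, N, U, J]
M → fault, evict E, frames [G, N, U, J, M]
J → hit
N → hit
M → hit
Hits: 9 of 16 references → 9/16 = 0.5625.

0.56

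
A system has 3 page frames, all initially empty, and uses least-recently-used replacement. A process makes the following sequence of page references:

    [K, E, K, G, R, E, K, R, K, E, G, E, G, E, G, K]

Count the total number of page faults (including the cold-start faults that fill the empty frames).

K -> miss, frames [K]
E -> miss, frames [K, E]
K -> hit
G -> miss, frames [E, K, G]
R -> miss, evict E, frames [K, G, R]
E -> miss, evict K, frames [G, R, E]
K -> miss, evict G, frames [R, E, K]
R -> hit
K -> hit
E -> hit
G -> miss, evict R, frames [K, E, G]
E -> hit
G -> hit
E -> hit
G -> hit
K -> hit
Page faults: 7.

7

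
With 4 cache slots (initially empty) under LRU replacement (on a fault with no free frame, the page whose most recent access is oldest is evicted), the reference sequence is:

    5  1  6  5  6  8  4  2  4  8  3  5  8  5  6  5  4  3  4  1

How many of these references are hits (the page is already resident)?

5 -> fault, frames [5]
1 -> fault, frames [5, 1]
6 -> fault, frames [5, 1, 6]
5 -> hit
6 -> hit
8 -> fault, frames [1, 5, 6, 8]
4 -> fault, evict 1, frames [5, 6, 8, 4]
2 -> fault, evict 5, frames [6, 8, 4, 2]
4 -> hit
8 -> hit
3 -> fault, evict 6, frames [2, 4, 8, 3]
5 -> fault, evict 2, frames [4, 8, 3, 5]
8 -> hit
5 -> hit
6 -> fault, evict 4, frames [3, 8, 5, 6]
5 -> hit
4 -> fault, evict 3, frames [8, 6, 5, 4]
3 -> fault, evict 8, frames [6, 5, 4, 3]
4 -> hit
1 -> fault, evict 6, frames [5, 3, 4, 1]
Hits: 8.

8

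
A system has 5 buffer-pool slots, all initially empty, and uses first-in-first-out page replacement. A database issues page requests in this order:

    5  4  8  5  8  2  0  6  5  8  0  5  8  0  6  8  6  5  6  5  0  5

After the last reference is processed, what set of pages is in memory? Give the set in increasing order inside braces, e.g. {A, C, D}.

5 -> miss, frames (5)
4 -> miss, frames (5 4)
8 -> miss, frames (5 4 8)
5 -> hit
8 -> hit
2 -> miss, frames (5 4 8 2)
0 -> miss, frames (5 4 8 2 0)
6 -> miss, evict 5, frames (4 8 2 0 6)
5 -> miss, evict 4, frames (8 2 0 6 5)
8 -> hit
0 -> hit
5 -> hit
8 -> hit
0 -> hit
6 -> hit
8 -> hit
6 -> hit
5 -> hit
6 -> hit
5 -> hit
0 -> hit
5 -> hit

{0, 2, 5, 6, 8}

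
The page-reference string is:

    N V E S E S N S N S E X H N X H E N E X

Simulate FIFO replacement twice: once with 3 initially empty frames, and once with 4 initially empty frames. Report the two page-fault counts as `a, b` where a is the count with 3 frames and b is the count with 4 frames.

10, 8

3 frames: F F F F . . F . . . . F F . . . F F . F → 10 faults.
4 frames: F F F F . . . . . . . F F F . . F . . . → 8 faults.
8 < 10: adding a frame reduced faults, as is typical.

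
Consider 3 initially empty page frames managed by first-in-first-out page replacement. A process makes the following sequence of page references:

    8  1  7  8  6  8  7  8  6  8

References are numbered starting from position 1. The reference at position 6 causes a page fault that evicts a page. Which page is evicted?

1

pos 1: 8: miss, frames [8]
pos 2: 1: miss, frames [8, 1]
pos 3: 7: miss, frames [8, 1, 7]
pos 4: 8: hit
pos 5: 6: miss, evict 8, frames [1, 7, 6]
pos 6: 8: miss, evict 1, frames [7, 6, 8]
At position 6, page 1 is evicted.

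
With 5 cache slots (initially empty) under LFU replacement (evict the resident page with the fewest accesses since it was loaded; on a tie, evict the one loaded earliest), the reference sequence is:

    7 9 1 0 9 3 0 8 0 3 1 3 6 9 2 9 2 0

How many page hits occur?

10

7 -> fault, frames {7}
9 -> fault, frames {7,9}
1 -> fault, frames {7,9,1}
0 -> fault, frames {7,9,1,0}
9 -> hit
3 -> fault, frames {7,9,1,0,3}
0 -> hit
8 -> fault, evict 7, frames {9,1,0,3,8}
0 -> hit
3 -> hit
1 -> hit
3 -> hit
6 -> fault, evict 8, frames {9,1,0,3,6}
9 -> hit
2 -> fault, evict 6, frames {9,1,0,3,2}
9 -> hit
2 -> hit
0 -> hit
Hits: 10.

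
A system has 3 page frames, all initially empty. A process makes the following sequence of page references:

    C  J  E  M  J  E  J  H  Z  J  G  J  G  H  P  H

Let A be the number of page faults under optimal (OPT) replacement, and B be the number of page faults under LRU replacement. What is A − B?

-1

Under OPT: F F F F . . . F F . F . . . F . → 8 faults.
Under LRU: F F F F . . . F F . F . . F F . → 9 faults.
A − B = 8 − 9 = -1.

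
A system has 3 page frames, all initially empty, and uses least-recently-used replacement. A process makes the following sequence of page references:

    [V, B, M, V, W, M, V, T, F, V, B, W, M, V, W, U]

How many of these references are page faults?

V → miss, frames {V}
B → miss, frames {V,B}
M → miss, frames {V,B,M}
V → hit
W → miss, evict B, frames {M,V,W}
M → hit
V → hit
T → miss, evict W, frames {M,V,T}
F → miss, evict M, frames {V,T,F}
V → hit
B → miss, evict T, frames {F,V,B}
W → miss, evict F, frames {V,B,W}
M → miss, evict V, frames {B,W,M}
V → miss, evict B, frames {W,M,V}
W → hit
U → miss, evict M, frames {V,W,U}
Page faults: 11.

11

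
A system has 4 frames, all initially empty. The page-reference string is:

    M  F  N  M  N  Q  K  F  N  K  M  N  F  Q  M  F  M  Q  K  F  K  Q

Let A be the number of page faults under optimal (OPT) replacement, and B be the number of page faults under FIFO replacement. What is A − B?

-1

Under OPT: F F F . . F F . . . . . . F . . . . . . . . → 6 faults.
Under FIFO: F F F . . F F . . . F . F . . . . . . . . . → 7 faults.
A − B = 6 − 7 = -1.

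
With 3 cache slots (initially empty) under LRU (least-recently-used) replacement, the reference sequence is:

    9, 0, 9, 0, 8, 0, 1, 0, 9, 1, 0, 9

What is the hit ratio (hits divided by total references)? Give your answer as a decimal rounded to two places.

9: miss, frames (9)
0: miss, frames (9 0)
9: hit
0: hit
8: miss, frames (9 0 8)
0: hit
1: miss, evict 9, frames (8 0 1)
0: hit
9: miss, evict 8, frames (1 0 9)
1: hit
0: hit
9: hit
Hits: 7 of 12 references → 7/12 = 0.5833.

0.58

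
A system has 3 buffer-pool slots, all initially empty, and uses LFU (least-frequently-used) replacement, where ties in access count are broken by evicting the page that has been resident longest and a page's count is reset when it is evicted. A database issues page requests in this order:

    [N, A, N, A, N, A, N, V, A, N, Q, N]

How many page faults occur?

4

N: fault, frames (N)
A: fault, frames (N A)
N: hit
A: hit
N: hit
A: hit
N: hit
V: fault, frames (N A V)
A: hit
N: hit
Q: fault, evict V, frames (N A Q)
N: hit
Page faults: 4.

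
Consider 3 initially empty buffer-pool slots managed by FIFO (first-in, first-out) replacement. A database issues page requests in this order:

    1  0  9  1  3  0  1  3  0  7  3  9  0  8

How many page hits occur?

3

1 → fault, frames {1}
0 → fault, frames {1,0}
9 → fault, frames {1,0,9}
1 → hit
3 → fault, evict 1, frames {0,9,3}
0 → hit
1 → fault, evict 0, frames {9,3,1}
3 → hit
0 → fault, evict 9, frames {3,1,0}
7 → fault, evict 3, frames {1,0,7}
3 → fault, evict 1, frames {0,7,3}
9 → fault, evict 0, frames {7,3,9}
0 → fault, evict 7, frames {3,9,0}
8 → fault, evict 3, frames {9,0,8}
Hits: 3.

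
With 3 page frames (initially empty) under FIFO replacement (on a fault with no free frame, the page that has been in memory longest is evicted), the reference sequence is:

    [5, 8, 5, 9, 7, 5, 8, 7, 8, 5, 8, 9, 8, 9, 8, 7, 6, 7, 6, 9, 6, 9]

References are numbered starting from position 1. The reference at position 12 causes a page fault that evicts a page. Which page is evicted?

pos 1: 5 -> fault, frames [5]
pos 2: 8 -> fault, frames [5, 8]
pos 3: 5 -> hit
pos 4: 9 -> fault, frames [5, 8, 9]
pos 5: 7 -> fault, evict 5, frames [8, 9, 7]
pos 6: 5 -> fault, evict 8, frames [9, 7, 5]
pos 7: 8 -> fault, evict 9, frames [7, 5, 8]
pos 8: 7 -> hit
pos 9: 8 -> hit
pos 10: 5 -> hit
pos 11: 8 -> hit
pos 12: 9 -> fault, evict 7, frames [5, 8, 9]
At position 12, page 7 is evicted.

7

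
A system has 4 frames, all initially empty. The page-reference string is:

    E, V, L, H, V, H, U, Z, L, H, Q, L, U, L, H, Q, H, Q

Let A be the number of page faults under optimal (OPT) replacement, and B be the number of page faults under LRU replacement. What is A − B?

Under OPT: F F F F . . F F . . F . . . . . . . → 7 faults.
Under LRU: F F F F . . F F F . F . F . . . . . → 9 faults.
A − B = 7 − 9 = -2.

-2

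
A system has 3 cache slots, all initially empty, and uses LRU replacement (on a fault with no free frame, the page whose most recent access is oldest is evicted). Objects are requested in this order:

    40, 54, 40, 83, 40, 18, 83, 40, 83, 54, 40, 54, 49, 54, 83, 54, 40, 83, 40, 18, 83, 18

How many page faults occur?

40: miss, frames (40)
54: miss, frames (40 54)
40: hit
83: miss, frames (54 40 83)
40: hit
18: miss, evict 54, frames (83 40 18)
83: hit
40: hit
83: hit
54: miss, evict 18, frames (40 83 54)
40: hit
54: hit
49: miss, evict 83, frames (40 54 49)
54: hit
83: miss, evict 40, frames (49 54 83)
54: hit
40: miss, evict 49, frames (83 54 40)
83: hit
40: hit
18: miss, evict 54, frames (83 40 18)
83: hit
18: hit
Page faults: 9.

9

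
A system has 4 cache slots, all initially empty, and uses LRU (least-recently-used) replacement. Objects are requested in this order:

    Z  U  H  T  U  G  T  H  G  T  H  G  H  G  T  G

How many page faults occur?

Z -> fault, frames (Z)
U -> fault, frames (Z U)
H -> fault, frames (Z U H)
T -> fault, frames (Z U H T)
U -> hit
G -> fault, evict Z, frames (H T U G)
T -> hit
H -> hit
G -> hit
T -> hit
H -> hit
G -> hit
H -> hit
G -> hit
T -> hit
G -> hit
Page faults: 5.

5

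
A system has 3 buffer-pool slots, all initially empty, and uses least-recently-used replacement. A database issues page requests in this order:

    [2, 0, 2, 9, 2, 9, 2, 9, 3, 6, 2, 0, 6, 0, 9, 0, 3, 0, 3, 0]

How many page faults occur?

2: fault, frames [2]
0: fault, frames [2, 0]
2: hit
9: fault, frames [0, 2, 9]
2: hit
9: hit
2: hit
9: hit
3: fault, evict 0, frames [2, 9, 3]
6: fault, evict 2, frames [9, 3, 6]
2: fault, evict 9, frames [3, 6, 2]
0: fault, evict 3, frames [6, 2, 0]
6: hit
0: hit
9: fault, evict 2, frames [6, 0, 9]
0: hit
3: fault, evict 6, frames [9, 0, 3]
0: hit
3: hit
0: hit
Page faults: 9.

9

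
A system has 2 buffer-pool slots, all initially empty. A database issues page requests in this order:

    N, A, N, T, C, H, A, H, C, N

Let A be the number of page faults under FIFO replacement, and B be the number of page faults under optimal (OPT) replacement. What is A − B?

Under FIFO: F F . F F F F . F F → 8 faults.
Under OPT: F F . F F F . . F F → 7 faults.
A − B = 8 − 7 = 1.

1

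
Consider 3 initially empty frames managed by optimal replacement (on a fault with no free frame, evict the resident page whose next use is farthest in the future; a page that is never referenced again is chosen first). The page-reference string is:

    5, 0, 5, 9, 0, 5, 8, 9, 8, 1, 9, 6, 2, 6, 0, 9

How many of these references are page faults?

5 → fault, frames (5)
0 → fault, frames (5 0)
5 → hit
9 → fault, frames (5 0 9)
0 → hit
5 → hit
8 → fault, evict 5, frames (0 9 8)
9 → hit
8 → hit
1 → fault, evict 8, frames (0 9 1)
9 → hit
6 → fault, evict 1, frames (0 9 6)
2 → fault, evict 9, frames (0 6 2)
6 → hit
0 → hit
9 → fault, evict 2, frames (0 6 9)
Page faults: 8.

8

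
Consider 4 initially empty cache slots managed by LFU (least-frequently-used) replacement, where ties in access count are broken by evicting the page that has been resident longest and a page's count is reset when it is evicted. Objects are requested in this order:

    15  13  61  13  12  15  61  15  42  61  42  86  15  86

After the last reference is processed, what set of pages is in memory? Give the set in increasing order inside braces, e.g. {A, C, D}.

15 -> fault, frames (15)
13 -> fault, frames (15 13)
61 -> fault, frames (15 13 61)
13 -> hit
12 -> fault, frames (15 13 61 12)
15 -> hit
61 -> hit
15 -> hit
42 -> fault, evict 12, frames (15 13 61 42)
61 -> hit
42 -> hit
86 -> fault, evict 13, frames (15 61 42 86)
15 -> hit
86 -> hit

{15, 42, 61, 86}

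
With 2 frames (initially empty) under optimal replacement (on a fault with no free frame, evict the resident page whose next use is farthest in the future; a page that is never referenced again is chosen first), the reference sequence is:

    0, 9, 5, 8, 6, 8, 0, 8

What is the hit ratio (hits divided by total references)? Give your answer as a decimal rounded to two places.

0 → fault, frames [0]
9 → fault, frames [0, 9]
5 → fault, evict 9, frames [0, 5]
8 → fault, evict 5, frames [0, 8]
6 → fault, evict 0, frames [8, 6]
8 → hit
0 → fault, evict 6, frames [8, 0]
8 → hit
Hits: 2 of 8 references → 2/8 = 0.2500.

0.25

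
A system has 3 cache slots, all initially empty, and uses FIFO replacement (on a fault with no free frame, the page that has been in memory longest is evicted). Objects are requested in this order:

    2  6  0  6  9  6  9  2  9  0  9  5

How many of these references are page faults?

6

2 -> miss, frames {2}
6 -> miss, frames {2,6}
0 -> miss, frames {2,6,0}
6 -> hit
9 -> miss, evict 2, frames {6,0,9}
6 -> hit
9 -> hit
2 -> miss, evict 6, frames {0,9,2}
9 -> hit
0 -> hit
9 -> hit
5 -> miss, evict 0, frames {9,2,5}
Page faults: 6.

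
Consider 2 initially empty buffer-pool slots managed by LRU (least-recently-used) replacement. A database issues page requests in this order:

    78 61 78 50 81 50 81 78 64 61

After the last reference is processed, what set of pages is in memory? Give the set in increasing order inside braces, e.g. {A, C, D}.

78 → fault, frames {78}
61 → fault, frames {78,61}
78 → hit
50 → fault, evict 61, frames {78,50}
81 → fault, evict 78, frames {50,81}
50 → hit
81 → hit
78 → fault, evict 50, frames {81,78}
64 → fault, evict 81, frames {78,64}
61 → fault, evict 78, frames {64,61}

{61, 64}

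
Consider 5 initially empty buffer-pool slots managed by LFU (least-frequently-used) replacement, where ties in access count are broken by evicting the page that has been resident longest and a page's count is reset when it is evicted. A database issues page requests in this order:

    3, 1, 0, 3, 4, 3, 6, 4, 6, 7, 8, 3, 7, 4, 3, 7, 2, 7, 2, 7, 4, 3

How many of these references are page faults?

8

3: miss, frames (3)
1: miss, frames (3 1)
0: miss, frames (3 1 0)
3: hit
4: miss, frames (3 1 0 4)
3: hit
6: miss, frames (3 1 0 4 6)
4: hit
6: hit
7: miss, evict 1, frames (3 0 4 6 7)
8: miss, evict 0, frames (3 4 6 7 8)
3: hit
7: hit
4: hit
3: hit
7: hit
2: miss, evict 8, frames (3 4 6 7 2)
7: hit
2: hit
7: hit
4: hit
3: hit
Page faults: 8.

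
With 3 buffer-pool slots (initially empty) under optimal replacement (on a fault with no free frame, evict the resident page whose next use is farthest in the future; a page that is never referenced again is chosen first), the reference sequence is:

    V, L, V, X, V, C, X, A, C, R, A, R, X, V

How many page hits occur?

V → miss, frames {V}
L → miss, frames {V,L}
V → hit
X → miss, frames {V,L,X}
V → hit
C → miss, evict L, frames {V,X,C}
X → hit
A → miss, evict V, frames {X,C,A}
C → hit
R → miss, evict C, frames {X,A,R}
A → hit
R → hit
X → hit
V → miss, evict R, frames {X,A,V}
Hits: 7.

7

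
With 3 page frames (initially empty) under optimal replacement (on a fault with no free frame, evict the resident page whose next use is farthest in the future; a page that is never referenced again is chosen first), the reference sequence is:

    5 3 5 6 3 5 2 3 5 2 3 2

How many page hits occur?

8

5 -> miss, frames {5}
3 -> miss, frames {5,3}
5 -> hit
6 -> miss, frames {5,3,6}
3 -> hit
5 -> hit
2 -> miss, evict 6, frames {5,3,2}
3 -> hit
5 -> hit
2 -> hit
3 -> hit
2 -> hit
Hits: 8.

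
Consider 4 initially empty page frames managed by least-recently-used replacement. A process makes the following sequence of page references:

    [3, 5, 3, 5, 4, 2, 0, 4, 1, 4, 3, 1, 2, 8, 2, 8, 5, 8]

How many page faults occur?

10

3 -> miss, frames [3]
5 -> miss, frames [3, 5]
3 -> hit
5 -> hit
4 -> miss, frames [3, 5, 4]
2 -> miss, frames [3, 5, 4, 2]
0 -> miss, evict 3, frames [5, 4, 2, 0]
4 -> hit
1 -> miss, evict 5, frames [2, 0, 4, 1]
4 -> hit
3 -> miss, evict 2, frames [0, 1, 4, 3]
1 -> hit
2 -> miss, evict 0, frames [4, 3, 1, 2]
8 -> miss, evict 4, frames [3, 1, 2, 8]
2 -> hit
8 -> hit
5 -> miss, evict 3, frames [1, 2, 8, 5]
8 -> hit
Page faults: 10.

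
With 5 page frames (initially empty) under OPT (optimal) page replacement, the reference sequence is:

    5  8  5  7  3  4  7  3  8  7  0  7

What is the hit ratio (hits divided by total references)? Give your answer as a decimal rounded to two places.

0.50

5 → miss, frames [5]
8 → miss, frames [5, 8]
5 → hit
7 → miss, frames [5, 8, 7]
3 → miss, frames [5, 8, 7, 3]
4 → miss, frames [5, 8, 7, 3, 4]
7 → hit
3 → hit
8 → hit
7 → hit
0 → miss, evict 4, frames [5, 8, 7, 3, 0]
7 → hit
Hits: 6 of 12 references → 6/12 = 0.5000.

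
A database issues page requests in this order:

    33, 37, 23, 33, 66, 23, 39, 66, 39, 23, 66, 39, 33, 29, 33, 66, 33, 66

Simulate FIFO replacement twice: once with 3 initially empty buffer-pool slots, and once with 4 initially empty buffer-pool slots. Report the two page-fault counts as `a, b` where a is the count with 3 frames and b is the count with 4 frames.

8, 7

3 frames: F F F . F . F . . . . . F F . F . . → 8 faults.
4 frames: F F F . F . F . . . . . F F . . . . → 7 faults.
7 < 8: adding a frame reduced faults, as is typical.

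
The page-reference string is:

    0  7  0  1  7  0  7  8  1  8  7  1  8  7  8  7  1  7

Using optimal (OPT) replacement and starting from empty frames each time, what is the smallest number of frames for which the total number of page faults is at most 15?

2

f=1: 18 faults
f=2: 9 faults
f=3: 4 faults
f=4: 4 faults
Smallest f with faults ≤ 15 is 2.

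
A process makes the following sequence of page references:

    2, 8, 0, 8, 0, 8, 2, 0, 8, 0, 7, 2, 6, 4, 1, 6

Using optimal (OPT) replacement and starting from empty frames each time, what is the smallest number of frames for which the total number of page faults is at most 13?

2

f=1: 16 faults
f=2: 10 faults
f=3: 7 faults
f=4: 7 faults
f=5: 7 faults
f=6: 7 faults
f=7: 7 faults
Smallest f with faults ≤ 13 is 2.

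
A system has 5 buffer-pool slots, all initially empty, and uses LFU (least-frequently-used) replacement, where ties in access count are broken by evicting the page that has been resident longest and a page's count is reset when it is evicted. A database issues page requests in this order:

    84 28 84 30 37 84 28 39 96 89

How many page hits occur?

3

84 -> fault, frames {84}
28 -> fault, frames {84,28}
84 -> hit
30 -> fault, frames {84,28,30}
37 -> fault, frames {84,28,30,37}
84 -> hit
28 -> hit
39 -> fault, frames {84,28,30,37,39}
96 -> fault, evict 30, frames {84,28,37,39,96}
89 -> fault, evict 37, frames {84,28,39,96,89}
Hits: 3.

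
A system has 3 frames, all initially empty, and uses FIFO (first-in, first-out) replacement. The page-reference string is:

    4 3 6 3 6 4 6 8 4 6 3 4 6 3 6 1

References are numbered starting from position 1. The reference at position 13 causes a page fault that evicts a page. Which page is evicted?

8

pos 1: 4 -> fault, frames {4}
pos 2: 3 -> fault, frames {4,3}
pos 3: 6 -> fault, frames {4,3,6}
pos 4: 3 -> hit
pos 5: 6 -> hit
pos 6: 4 -> hit
pos 7: 6 -> hit
pos 8: 8 -> fault, evict 4, frames {3,6,8}
pos 9: 4 -> fault, evict 3, frames {6,8,4}
pos 10: 6 -> hit
pos 11: 3 -> fault, evict 6, frames {8,4,3}
pos 12: 4 -> hit
pos 13: 6 -> fault, evict 8, frames {4,3,6}
At position 13, page 8 is evicted.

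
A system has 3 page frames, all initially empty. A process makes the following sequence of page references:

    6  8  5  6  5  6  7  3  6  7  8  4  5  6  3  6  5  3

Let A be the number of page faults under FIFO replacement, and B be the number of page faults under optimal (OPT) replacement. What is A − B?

3

Under FIFO: F F F . . . F F F . F F F F F . . . → 11 faults.
Under OPT: F F F . . . F F . . F F F . . . . . → 8 faults.
A − B = 11 − 8 = 3.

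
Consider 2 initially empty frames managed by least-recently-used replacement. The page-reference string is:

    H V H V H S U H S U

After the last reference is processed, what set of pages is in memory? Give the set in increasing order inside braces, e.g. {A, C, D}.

H → miss, frames [H]
V → miss, frames [H, V]
H → hit
V → hit
H → hit
S → miss, evict V, frames [H, S]
U → miss, evict H, frames [S, U]
H → miss, evict S, frames [U, H]
S → miss, evict U, frames [H, S]
U → miss, evict H, frames [S, U]

{S, U}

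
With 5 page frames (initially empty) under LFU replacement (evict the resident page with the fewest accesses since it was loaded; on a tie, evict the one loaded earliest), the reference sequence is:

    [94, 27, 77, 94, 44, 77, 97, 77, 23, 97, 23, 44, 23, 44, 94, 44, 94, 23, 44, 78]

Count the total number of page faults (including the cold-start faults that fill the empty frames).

7

94 → fault, frames (94)
27 → fault, frames (94 27)
77 → fault, frames (94 27 77)
94 → hit
44 → fault, frames (94 27 77 44)
77 → hit
97 → fault, frames (94 27 77 44 97)
77 → hit
23 → fault, evict 27, frames (94 77 44 97 23)
97 → hit
23 → hit
44 → hit
23 → hit
44 → hit
94 → hit
44 → hit
94 → hit
23 → hit
44 → hit
78 → fault, evict 97, frames (94 77 44 23 78)
Page faults: 7.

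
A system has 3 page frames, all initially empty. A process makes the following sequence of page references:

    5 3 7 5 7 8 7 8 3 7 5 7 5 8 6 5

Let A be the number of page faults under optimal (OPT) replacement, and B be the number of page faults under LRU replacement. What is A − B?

Under OPT: F F F . . F . . . . F . . . F . → 6 faults.
Under LRU: F F F . . F . . F . F . . F F . → 8 faults.
A − B = 6 − 8 = -2.

-2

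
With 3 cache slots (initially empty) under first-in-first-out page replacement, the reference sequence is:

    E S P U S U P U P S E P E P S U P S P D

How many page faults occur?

8

E → fault, frames {E}
S → fault, frames {E,S}
P → fault, frames {E,S,P}
U → fault, evict E, frames {S,P,U}
S → hit
U → hit
P → hit
U → hit
P → hit
S → hit
E → fault, evict S, frames {P,U,E}
P → hit
E → hit
P → hit
S → fault, evict P, frames {U,E,S}
U → hit
P → fault, evict U, frames {E,S,P}
S → hit
P → hit
D → fault, evict E, frames {S,P,D}
Page faults: 8.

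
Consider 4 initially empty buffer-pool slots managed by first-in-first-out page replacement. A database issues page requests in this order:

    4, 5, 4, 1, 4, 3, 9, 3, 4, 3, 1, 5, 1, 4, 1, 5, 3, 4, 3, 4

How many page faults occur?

9

4: miss, frames (4)
5: miss, frames (4 5)
4: hit
1: miss, frames (4 5 1)
4: hit
3: miss, frames (4 5 1 3)
9: miss, evict 4, frames (5 1 3 9)
3: hit
4: miss, evict 5, frames (1 3 9 4)
3: hit
1: hit
5: miss, evict 1, frames (3 9 4 5)
1: miss, evict 3, frames (9 4 5 1)
4: hit
1: hit
5: hit
3: miss, evict 9, frames (4 5 1 3)
4: hit
3: hit
4: hit
Page faults: 9.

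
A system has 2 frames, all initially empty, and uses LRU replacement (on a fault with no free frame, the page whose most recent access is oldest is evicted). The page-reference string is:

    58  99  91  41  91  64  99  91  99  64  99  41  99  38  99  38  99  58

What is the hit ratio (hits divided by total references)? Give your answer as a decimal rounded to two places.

0.39

58 -> miss, frames (58)
99 -> miss, frames (58 99)
91 -> miss, evict 58, frames (99 91)
41 -> miss, evict 99, frames (91 41)
91 -> hit
64 -> miss, evict 41, frames (91 64)
99 -> miss, evict 91, frames (64 99)
91 -> miss, evict 64, frames (99 91)
99 -> hit
64 -> miss, evict 91, frames (99 64)
99 -> hit
41 -> miss, evict 64, frames (99 41)
99 -> hit
38 -> miss, evict 41, frames (99 38)
99 -> hit
38 -> hit
99 -> hit
58 -> miss, evict 38, frames (99 58)
Hits: 7 of 18 references → 7/18 = 0.3889.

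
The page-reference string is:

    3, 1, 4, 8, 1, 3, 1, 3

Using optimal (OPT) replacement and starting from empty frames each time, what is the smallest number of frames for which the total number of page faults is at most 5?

f=1: 8 faults
f=2: 5 faults
f=3: 4 faults
f=4: 4 faults
Smallest f with faults ≤ 5 is 2.

2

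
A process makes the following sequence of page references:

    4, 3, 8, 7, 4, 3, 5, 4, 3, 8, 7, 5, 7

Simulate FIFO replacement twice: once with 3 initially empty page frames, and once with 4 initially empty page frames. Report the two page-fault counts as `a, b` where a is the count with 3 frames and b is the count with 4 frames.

9, 10

3 frames: F F F F F F F . . F F . . → 9 faults.
4 frames: F F F F . . F F F F F F . → 10 faults.
10 > 9: adding a frame increased faults — Belady's anomaly.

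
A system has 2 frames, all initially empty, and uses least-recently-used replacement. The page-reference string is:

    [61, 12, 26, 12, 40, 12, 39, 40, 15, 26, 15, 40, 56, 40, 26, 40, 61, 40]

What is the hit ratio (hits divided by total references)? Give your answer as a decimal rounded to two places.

61 -> fault, frames {61}
12 -> fault, frames {61,12}
26 -> fault, evict 61, frames {12,26}
12 -> hit
40 -> fault, evict 26, frames {12,40}
12 -> hit
39 -> fault, evict 40, frames {12,39}
40 -> fault, evict 12, frames {39,40}
15 -> fault, evict 39, frames {40,15}
26 -> fault, evict 40, frames {15,26}
15 -> hit
40 -> fault, evict 26, frames {15,40}
56 -> fault, evict 15, frames {40,56}
40 -> hit
26 -> fault, evict 56, frames {40,26}
40 -> hit
61 -> fault, evict 26, frames {40,61}
40 -> hit
Hits: 6 of 18 references → 6/18 = 0.3333.

0.33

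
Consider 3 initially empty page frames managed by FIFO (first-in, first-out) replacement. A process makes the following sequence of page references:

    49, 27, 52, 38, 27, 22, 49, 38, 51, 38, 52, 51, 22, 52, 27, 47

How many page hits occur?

49 -> fault, frames {49}
27 -> fault, frames {49,27}
52 -> fault, frames {49,27,52}
38 -> fault, evict 49, frames {27,52,38}
27 -> hit
22 -> fault, evict 27, frames {52,38,22}
49 -> fault, evict 52, frames {38,22,49}
38 -> hit
51 -> fault, evict 38, frames {22,49,51}
38 -> fault, evict 22, frames {49,51,38}
52 -> fault, evict 49, frames {51,38,52}
51 -> hit
22 -> fault, evict 51, frames {38,52,22}
52 -> hit
27 -> fault, evict 38, frames {52,22,27}
47 -> fault, evict 52, frames {22,27,47}
Hits: 4.

4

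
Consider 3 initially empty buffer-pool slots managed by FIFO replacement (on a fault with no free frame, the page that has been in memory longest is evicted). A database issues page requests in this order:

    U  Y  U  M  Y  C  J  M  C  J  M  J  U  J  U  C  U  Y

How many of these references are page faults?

U: fault, frames [U]
Y: fault, frames [U, Y]
U: hit
M: fault, frames [U, Y, M]
Y: hit
C: fault, evict U, frames [Y, M, C]
J: fault, evict Y, frames [M, C, J]
M: hit
C: hit
J: hit
M: hit
J: hit
U: fault, evict M, frames [C, J, U]
J: hit
U: hit
C: hit
U: hit
Y: fault, evict C, frames [J, U, Y]
Page faults: 7.

7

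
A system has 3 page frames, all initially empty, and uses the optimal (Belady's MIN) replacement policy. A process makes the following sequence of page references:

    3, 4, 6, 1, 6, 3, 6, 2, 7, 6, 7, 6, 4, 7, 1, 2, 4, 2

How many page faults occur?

3 → fault, frames [3]
4 → fault, frames [3, 4]
6 → fault, frames [3, 4, 6]
1 → fault, evict 4, frames [3, 6, 1]
6 → hit
3 → hit
6 → hit
2 → fault, evict 3, frames [6, 1, 2]
7 → fault, evict 2, frames [6, 1, 7]
6 → hit
7 → hit
6 → hit
4 → fault, evict 6, frames [1, 7, 4]
7 → hit
1 → hit
2 → fault, evict 7, frames [1, 4, 2]
4 → hit
2 → hit
Page faults: 8.

8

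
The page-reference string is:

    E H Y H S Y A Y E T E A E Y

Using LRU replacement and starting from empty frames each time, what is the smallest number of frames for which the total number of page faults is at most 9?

3

f=1: 14 faults
f=2: 10 faults
f=3: 9 faults
f=4: 7 faults
f=5: 6 faults
f=6: 6 faults
Smallest f with faults ≤ 9 is 3.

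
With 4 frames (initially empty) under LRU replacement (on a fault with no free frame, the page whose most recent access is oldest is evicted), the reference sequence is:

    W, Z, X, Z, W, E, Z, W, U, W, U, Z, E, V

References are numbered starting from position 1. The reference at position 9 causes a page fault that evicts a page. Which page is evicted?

pos 1: W -> miss, frames [W]
pos 2: Z -> miss, frames [W, Z]
pos 3: X -> miss, frames [W, Z, X]
pos 4: Z -> hit
pos 5: W -> hit
pos 6: E -> miss, frames [X, Z, W, E]
pos 7: Z -> hit
pos 8: W -> hit
pos 9: U -> miss, evict X, frames [E, Z, W, U]
At position 9, page X is evicted.

X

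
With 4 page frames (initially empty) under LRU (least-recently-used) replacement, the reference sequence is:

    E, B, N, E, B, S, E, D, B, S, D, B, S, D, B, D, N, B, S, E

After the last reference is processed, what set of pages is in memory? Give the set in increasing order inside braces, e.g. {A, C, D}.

{B, E, N, S}

E → miss, frames [E]
B → miss, frames [E, B]
N → miss, frames [E, B, N]
E → hit
B → hit
S → miss, frames [N, E, B, S]
E → hit
D → miss, evict N, frames [B, S, E, D]
B → hit
S → hit
D → hit
B → hit
S → hit
D → hit
B → hit
D → hit
N → miss, evict E, frames [S, B, D, N]
B → hit
S → hit
E → miss, evict D, frames [N, B, S, E]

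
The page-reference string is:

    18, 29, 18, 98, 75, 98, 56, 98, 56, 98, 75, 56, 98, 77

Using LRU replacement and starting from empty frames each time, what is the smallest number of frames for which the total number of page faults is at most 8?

f=1: 14 faults
f=2: 9 faults
f=3: 6 faults
f=4: 6 faults
f=5: 6 faults
f=6: 6 faults
Smallest f with faults ≤ 8 is 3.

3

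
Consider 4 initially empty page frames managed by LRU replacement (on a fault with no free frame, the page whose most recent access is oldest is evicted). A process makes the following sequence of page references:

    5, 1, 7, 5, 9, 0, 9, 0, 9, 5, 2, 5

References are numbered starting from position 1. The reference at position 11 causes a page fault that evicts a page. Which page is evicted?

pos 1: 5: fault, frames [5]
pos 2: 1: fault, frames [5, 1]
pos 3: 7: fault, frames [5, 1, 7]
pos 4: 5: hit
pos 5: 9: fault, frames [1, 7, 5, 9]
pos 6: 0: fault, evict 1, frames [7, 5, 9, 0]
pos 7: 9: hit
pos 8: 0: hit
pos 9: 9: hit
pos 10: 5: hit
pos 11: 2: fault, evict 7, frames [0, 9, 5, 2]
At position 11, page 7 is evicted.

7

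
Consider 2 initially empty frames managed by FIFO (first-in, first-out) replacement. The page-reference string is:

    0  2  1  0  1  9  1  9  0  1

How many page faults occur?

7

0 → fault, frames [0]
2 → fault, frames [0, 2]
1 → fault, evict 0, frames [2, 1]
0 → fault, evict 2, frames [1, 0]
1 → hit
9 → fault, evict 1, frames [0, 9]
1 → fault, evict 0, frames [9, 1]
9 → hit
0 → fault, evict 9, frames [1, 0]
1 → hit
Page faults: 7.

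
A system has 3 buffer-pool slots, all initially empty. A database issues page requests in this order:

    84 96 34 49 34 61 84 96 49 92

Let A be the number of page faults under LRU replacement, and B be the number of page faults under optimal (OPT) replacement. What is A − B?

2

Under LRU: F F F F . F F F F F → 9 faults.
Under OPT: F F F F . F . F . F → 7 faults.
A − B = 9 − 7 = 2.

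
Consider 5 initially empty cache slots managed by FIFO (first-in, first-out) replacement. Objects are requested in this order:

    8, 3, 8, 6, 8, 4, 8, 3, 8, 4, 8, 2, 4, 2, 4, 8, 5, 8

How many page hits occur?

8: fault, frames {8}
3: fault, frames {8,3}
8: hit
6: fault, frames {8,3,6}
8: hit
4: fault, frames {8,3,6,4}
8: hit
3: hit
8: hit
4: hit
8: hit
2: fault, frames {8,3,6,4,2}
4: hit
2: hit
4: hit
8: hit
5: fault, evict 8, frames {3,6,4,2,5}
8: fault, evict 3, frames {6,4,2,5,8}
Hits: 11.

11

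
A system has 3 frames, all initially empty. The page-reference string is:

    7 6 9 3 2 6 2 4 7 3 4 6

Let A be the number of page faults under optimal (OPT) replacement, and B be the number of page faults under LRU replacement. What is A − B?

Under OPT: F F F F F . . F . F . . → 7 faults.
Under LRU: F F F F F F . F F F . F → 10 faults.
A − B = 7 − 10 = -3.

-3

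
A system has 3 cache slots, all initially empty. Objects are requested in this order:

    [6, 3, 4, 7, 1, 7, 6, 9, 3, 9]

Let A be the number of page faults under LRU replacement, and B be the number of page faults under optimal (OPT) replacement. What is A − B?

1

Under LRU: F F F F F . F F F . → 8 faults.
Under OPT: F F F F F . . F F . → 7 faults.
A − B = 8 − 7 = 1.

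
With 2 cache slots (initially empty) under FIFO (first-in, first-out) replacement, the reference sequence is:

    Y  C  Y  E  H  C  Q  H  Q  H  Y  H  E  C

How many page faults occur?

Y → miss, frames (Y)
C → miss, frames (Y C)
Y → hit
E → miss, evict Y, frames (C E)
H → miss, evict C, frames (E H)
C → miss, evict E, frames (H C)
Q → miss, evict H, frames (C Q)
H → miss, evict C, frames (Q H)
Q → hit
H → hit
Y → miss, evict Q, frames (H Y)
H → hit
E → miss, evict H, frames (Y E)
C → miss, evict Y, frames (E C)
Page faults: 10.

10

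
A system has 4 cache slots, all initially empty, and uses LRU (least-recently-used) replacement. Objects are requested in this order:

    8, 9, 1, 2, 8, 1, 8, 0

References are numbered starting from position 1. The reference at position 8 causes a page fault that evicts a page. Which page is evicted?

pos 1: 8 -> miss, frames [8]
pos 2: 9 -> miss, frames [8, 9]
pos 3: 1 -> miss, frames [8, 9, 1]
pos 4: 2 -> miss, frames [8, 9, 1, 2]
pos 5: 8 -> hit
pos 6: 1 -> hit
pos 7: 8 -> hit
pos 8: 0 -> miss, evict 9, frames [2, 1, 8, 0]
At position 8, page 9 is evicted.

9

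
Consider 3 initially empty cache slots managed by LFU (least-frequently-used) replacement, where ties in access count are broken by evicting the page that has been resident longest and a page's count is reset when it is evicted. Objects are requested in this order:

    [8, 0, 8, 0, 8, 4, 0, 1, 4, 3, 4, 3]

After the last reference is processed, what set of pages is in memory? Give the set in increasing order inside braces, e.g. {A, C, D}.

8 -> fault, frames {8}
0 -> fault, frames {8,0}
8 -> hit
0 -> hit
8 -> hit
4 -> fault, frames {8,0,4}
0 -> hit
1 -> fault, evict 4, frames {8,0,1}
4 -> fault, evict 1, frames {8,0,4}
3 -> fault, evict 4, frames {8,0,3}
4 -> fault, evict 3, frames {8,0,4}
3 -> fault, evict 4, frames {8,0,3}

{0, 3, 8}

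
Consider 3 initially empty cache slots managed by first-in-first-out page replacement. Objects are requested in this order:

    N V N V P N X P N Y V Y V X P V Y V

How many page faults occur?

11

N -> miss, frames (N)
V -> miss, frames (N V)
N -> hit
V -> hit
P -> miss, frames (N V P)
N -> hit
X -> miss, evict N, frames (V P X)
P -> hit
N -> miss, evict V, frames (P X N)
Y -> miss, evict P, frames (X N Y)
V -> miss, evict X, frames (N Y V)
Y -> hit
V -> hit
X -> miss, evict N, frames (Y V X)
P -> miss, evict Y, frames (V X P)
V -> hit
Y -> miss, evict V, frames (X P Y)
V -> miss, evict X, frames (P Y V)
Page faults: 11.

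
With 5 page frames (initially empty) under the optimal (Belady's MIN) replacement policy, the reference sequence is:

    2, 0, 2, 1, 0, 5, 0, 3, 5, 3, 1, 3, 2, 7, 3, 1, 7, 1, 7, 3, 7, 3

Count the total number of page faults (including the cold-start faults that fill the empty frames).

2 → fault, frames {2}
0 → fault, frames {2,0}
2 → hit
1 → fault, frames {2,0,1}
0 → hit
5 → fault, frames {2,0,1,5}
0 → hit
3 → fault, frames {2,0,1,5,3}
5 → hit
3 → hit
1 → hit
3 → hit
2 → hit
7 → fault, evict 5, frames {2,0,1,3,7}
3 → hit
1 → hit
7 → hit
1 → hit
7 → hit
3 → hit
7 → hit
3 → hit
Page faults: 6.

6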